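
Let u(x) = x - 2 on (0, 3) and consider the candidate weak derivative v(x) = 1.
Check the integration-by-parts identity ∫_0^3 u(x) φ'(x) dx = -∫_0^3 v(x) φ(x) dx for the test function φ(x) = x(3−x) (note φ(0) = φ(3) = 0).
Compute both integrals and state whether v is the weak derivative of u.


LHS = -9/2, RHS = -9/2. Yes, v = u' weakly.

u(x) = x - 2, classical derivative u'(x) = 1.
φ(x) = x(3−x), so φ'(x) = 3 - 2*x.
Note φ(0) = φ(3) = 0, so the boundary term u·φ vanishes.
LHS = ∫_0^3 u(x) φ'(x) dx = ∫_0^3 (-2*x^2 + 7*x - 6) dx. Term by term:
  ∫_0^3 -2*x^2 dx = -18;  ∫_0^3 7*x dx = 63/2;  ∫_0^3 -6 dx = -18.
Sum: -18 + 63/2 − 18 = -9/2.
So LHS = -9/2.
∫_0^3 v(x) φ(x) dx = ∫_0^3 (-x^2 + 3*x) dx. Term by term:
  ∫_0^3 -x^2 dx = -9;  ∫_0^3 3*x dx = 27/2.
Sum: -9 + 27/2 = 9/2.
So RHS = -∫_0^3 v(x) φ(x) dx = -9/2.
LHS = RHS, so the identity holds for this test φ.
Moreover u is smooth here and v(x) = u'(x) = 1 pointwise, so the identity holds for every test function. Hence v is the weak derivative of u.


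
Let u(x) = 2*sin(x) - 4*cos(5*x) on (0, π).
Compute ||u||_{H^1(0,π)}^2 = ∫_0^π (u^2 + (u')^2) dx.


||u||_{H^1(0,π)}^2 = 212*π

u'(x) = 20*sin(5*x) + 2*cos(x).
Expand u² and (u')² and integrate term by term on (0, π), using: for integers n ≥ 1, ∫_0^π sin²(nx) dx = ∫_0^π cos²(nx) dx = π/2; for n ≠ n', ∫_0^π sin(nx)sin(n'x) dx = ∫_0^π cos(nx)cos(n'x) dx = 0; and by product-to-sum, ∫_0^π sin(nx)cos(n'x) dx = ½∫_0^π [sin((n+n')x) + sin((n−n')x)] dx, which is 0 when n+n' is even and 2n/(n²−n'²) when n+n' is odd (it need not vanish on (0, π)).
  u² squared terms: (-4)²·∫cos(5x)² dx = 16·π/2 = 8*π;  (2)²·∫sin(x)² dx = 4·π/2 = 2*π.
  u² cross terms: 2·(-4)·(2)·∫cos(5x)·sin(x) dx = -16·(0) = 0.
  So ∫_0^π u² dx = 8*π + 2*π + 0 = 10*π.
  (u')² squared terms: (2)²·∫cos(x)² dx = 4·π/2 = 2*π;  (20)²·∫sin(5x)² dx = 400·π/2 = 200*π.
  (u')² cross terms: 2·(2)·(20)·∫cos(x)·sin(5x) dx = 80·(0) = 0.
  So ∫_0^π (u')² dx = 2*π + 200*π + 0 = 202*π.
||u||_{H^1}^2 = (10*π) + (202*π) = 212*π.


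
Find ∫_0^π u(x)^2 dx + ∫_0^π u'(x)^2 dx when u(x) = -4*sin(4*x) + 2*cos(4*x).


||u||_{H^1(0,π)}^2 = 170*π

u'(x) = -8*sin(4*x) - 16*cos(4*x).
Expand u² and (u')² and integrate term by term on (0, π), using: for integers n ≥ 1, ∫_0^π sin²(nx) dx = ∫_0^π cos²(nx) dx = π/2; for n ≠ n', ∫_0^π sin(nx)sin(n'x) dx = ∫_0^π cos(nx)cos(n'x) dx = 0; and by product-to-sum, ∫_0^π sin(nx)cos(n'x) dx = ½∫_0^π [sin((n+n')x) + sin((n−n')x)] dx, which is 0 when n+n' is even and 2n/(n²−n'²) when n+n' is odd (it need not vanish on (0, π)).
  u² squared terms: (-4)²·∫sin(4x)² dx = 16·π/2 = 8*π;  (2)²·∫cos(4x)² dx = 4·π/2 = 2*π.
  u² cross terms: 2·(-4)·(2)·∫sin(4x)·cos(4x) dx = -16·(0) = 0.
  So ∫_0^π u² dx = 8*π + 2*π + 0 = 10*π.
  (u')² squared terms: (-16)²·∫cos(4x)² dx = 256·π/2 = 128*π;  (-8)²·∫sin(4x)² dx = 64·π/2 = 32*π.
  (u')² cross terms: 2·(-16)·(-8)·∫cos(4x)·sin(4x) dx = 256·(0) = 0.
  So ∫_0^π (u')² dx = 128*π + 32*π + 0 = 160*π.
||u||_{H^1}^2 = (10*π) + (160*π) = 170*π.


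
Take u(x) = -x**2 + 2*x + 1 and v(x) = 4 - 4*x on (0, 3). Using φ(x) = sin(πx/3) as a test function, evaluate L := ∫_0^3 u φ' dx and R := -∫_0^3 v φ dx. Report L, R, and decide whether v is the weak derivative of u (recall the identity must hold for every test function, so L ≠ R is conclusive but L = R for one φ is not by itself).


LHS = 6/π, RHS = 12/π. No, v is not the weak derivative of u.

u(x) = -x**2 + 2*x + 1, classical derivative u'(x) = 2 - 2*x.
φ(x) = sin(πx/3), so φ'(x) = π*cos(π*x/3)/3.
Note φ(0) = φ(3) = 0, so the boundary term u·φ vanishes.
LHS = ∫_0^3 u(x) φ'(x) dx = ∫_0^3 (-π*x^2*cos(π*x/3)/3 + 2*π*x*cos(π*x/3)/3 + π*cos(π*x/3)/3) dx. Term by term:
  ∫_0^3 π*cos(π*x/3)/3 dx = 0;  ∫_0^3 -π*x^2*cos(π*x/3)/3 dx = 18/π;  ∫_0^3 2*π*x*cos(π*x/3)/3 dx = -12/π.
Sum: 0 + 18/π − 12/π = 6/π.
So LHS = 6/π.
∫_0^3 v(x) φ(x) dx = ∫_0^3 (-4*x*sin(π*x/3) + 4*sin(π*x/3)) dx. Term by term:
  ∫_0^3 4*sin(π*x/3) dx = 24/π;  ∫_0^3 -4*x*sin(π*x/3) dx = -36/π.
Sum: 24/π − 36/π = -12/π.
So RHS = -∫_0^3 v(x) φ(x) dx = 12/π.
LHS − RHS = -6/π ≠ 0, so the identity fails.
(For a valid weak derivative the identity must hold for EVERY test function, in particular this one. The failure shows v is NOT the weak derivative of u.)
Correct weak derivative would be u'(x) = 2 - 2*x.


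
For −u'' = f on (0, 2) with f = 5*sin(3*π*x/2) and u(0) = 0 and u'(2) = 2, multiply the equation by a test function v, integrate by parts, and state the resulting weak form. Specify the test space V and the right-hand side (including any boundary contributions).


V = {v ∈ H^1(0, 2) : v(0) = 0} (test functions vanish at x = 0 where u is specified); weak form: ∫_0^2 u'v' dx = ∫_0^2 (5*sin(3*π*x/2)) v dx + 2·v(2) for all v ∈ V.

Multiply both sides by a test function v and integrate from 0 to 2:
  ∫_0^2 −u''(x) v(x) dx = ∫_0^2 f(x) v(x) dx.
Integrate the LHS by parts once:
  ∫_0^2 −u'' v dx = −[u'(x) v(x)]_0^2 + ∫_0^2 u'(x) v'(x) dx.
Thus ∫_0^2 u'(x) v'(x) dx = ∫_0^2 f(x) v(x) dx + [u'(x) v(x)]_0^2.
Choose V so that boundary terms are either known or forced to vanish.
Mixed BC: u(0) = 0 (Dirichlet) and u'(2) = 2 (Neumann). Define V = {v ∈ H^1(0, 2) : v(0) = 0}. Then [u' v]_0^2 = u'(2)·v(2) − u'(0)·0 = 2·v(2).
Weak formulation: find u (satisfying any essential BC) such that ∫_0^2 u'(x) v'(x) dx = ∫_0^2 f v dx + 2·v(2) for all v ∈ V (Dirichlet at 0 absorbed into V; Neumann datum at x = 2 contributes the boundary term).
Substituting f(x) = 5*sin(3*π*x/2), the right-hand side is ∫_0^2 (5*sin(3*π*x/2)) v dx + 2·v(2).


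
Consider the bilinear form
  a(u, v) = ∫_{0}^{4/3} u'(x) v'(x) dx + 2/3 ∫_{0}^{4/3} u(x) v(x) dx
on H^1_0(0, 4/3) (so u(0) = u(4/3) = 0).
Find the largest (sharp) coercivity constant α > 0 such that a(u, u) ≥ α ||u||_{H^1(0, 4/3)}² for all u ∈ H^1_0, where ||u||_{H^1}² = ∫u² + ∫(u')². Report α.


α = (32 + 27*π^2)/(3*(16 + 9*π^2))

Coercivity of a(·,·) on H^1_0(0, 4/3) means a(u, u) ≥ α ||u||_{H^1}² for every u ∈ H^1_0.
The interval has length L = 4/3, and Poincaré/coercivity depend only on L. Here a(u, u) = ∫(u')² + (2/3)·∫u².
Here 0 < c = 2/3 < 1. The condition a(u,u) ≥ α||u||_{H^1}² reads (1−α)∫(u')² ≥ (α−c)∫u². Any admissible α is ≤ 1 (rapidly oscillating u have ∫u²/∫(u')² → 0), and α = 1 would force 0 ≥ (1−c)∫u², impossible since c < 1; so 1−α > 0. By the sharp Poincaré inequality on H^1_0 of an interval of length L, ∫(u')² ≥ (π/L)²∫u² with equality for the first sine mode sin(π(x−x₀)/L) (x₀ the left endpoint), so the inequality holds for all u iff (1−α)(π/L)² ≥ α − c, i.e. α ≤ ((π/L)² + c)/((π/L)² + 1) = (1 + c(L/π)²)/(1 + (L/π)²). With (π/L)² = 9*π^2/16 and c = 2/3, the largest admissible constant is α = ((π/L)² + c)/((π/L)² + 1).
Simplifying, α = (32 + 27*π^2)/(3*(16 + 9*π^2)).


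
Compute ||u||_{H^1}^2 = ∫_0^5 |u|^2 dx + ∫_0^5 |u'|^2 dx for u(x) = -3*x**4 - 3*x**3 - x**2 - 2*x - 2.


||u||_{H^1}^2 = 149242095/28

The H^1 norm (squared) on an interval (0, L) is
  ||u||_{H^1}^2 = ∫_0^L u(x)^2 dx + ∫_0^L u'(x)^2 dx.
Compute u'(x) = -12*x**3 - 9*x**2 - 2*x - 2.
Then u(x)^2 = 9*x**8 + 18*x**7 + 15*x**6 + 18*x**5 + 25*x**4 + 16*x**3 + 8*x**2 + 8*x + 4 and u'(x)^2 = 144*x**6 + 216*x**5 + 129*x**4 + 84*x**3 + 40*x**2 + 8*x + 4.
Integrate each monomial from 0 to 5 using ∫_0^5 c·x^n dx = c·5^(n+1)/(n+1):
  ∫_0^5 u(x)^2 dx = ∫_0^5 (9*x^8 + 18*x^7 + 15*x^6 + 18*x^5 + 25*x^4 + 16*x^3 + 8*x^2 + 8*x + 4) dx. Term by term:
    ∫_0^5 9*x^8 dx = 1953125;  ∫_0^5 18*x^7 dx = 3515625/4;  ∫_0^5 15*x^6 dx = 1171875/7;
    ∫_0^5 18*x^5 dx = 46875;  ∫_0^5 25*x^4 dx = 15625;  ∫_0^5 16*x^3 dx = 2500;
    ∫_0^5 8*x^2 dx = 1000/3;  ∫_0^5 8*x dx = 100;  ∫_0^5 4 dx = 20.
  Sum: 1953125 + 3515625/4 + 1171875/7 + 46875 + 15625 + 2500 + 1000/3 + 100 + 20 = 257451205/84.
  ∫_0^5 u'(x)^2 dx = ∫_0^5 (144*x^6 + 216*x^5 + 129*x^4 + 84*x^3 + 40*x^2 + 8*x + 4) dx. Term by term:
    ∫_0^5 144*x^6 dx = 11250000/7;  ∫_0^5 216*x^5 dx = 562500;  ∫_0^5 129*x^4 dx = 80625;
    ∫_0^5 84*x^3 dx = 13125;  ∫_0^5 40*x^2 dx = 5000/3;  ∫_0^5 8*x dx = 100;
    ∫_0^5 4 dx = 20.
  Sum: 11250000/7 + 562500 + 80625 + 13125 + 5000/3 + 100 + 20 = 47568770/21.
Adding: ||u||_{H^1}^2 = 257451205/84 + 47568770/21 = 149242095/28.


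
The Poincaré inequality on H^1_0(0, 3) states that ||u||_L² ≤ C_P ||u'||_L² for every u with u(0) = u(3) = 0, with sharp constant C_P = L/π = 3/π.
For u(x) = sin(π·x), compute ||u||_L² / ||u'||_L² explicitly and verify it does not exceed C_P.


||u||_L² / ||u'||_L² = 1/π < C_P = 3/π.

u(x) = sin(π·x), so u'(x) = π*cos(π*x).
Writing u(x) = A·sin(kπx/L) with A = 1 and k = 3, use ∫_0^L sin²(kπx/L) dx = L/2 and ∫_0^L cos²(kπx/L) dx = L/2.
u² = 1·sin²(π·x) and (u')² = π^2·cos²(π·x), and each of sin², cos² integrates to L/2 = 3/2 over (0, 3).
∫_0^3 u² dx = 3/2, so ||u||_L² = sqrt(6)/2.
∫_0^3 (u')² dx = 3*π^2/2, so ||u'||_L² = sqrt(6)*π/2.
Ratio ||u||_L² / ||u'||_L² = 1/π.
Sharp Poincaré constant on H^1_0(0, 3) is C_P = L/π = 3/π, achieved by sin(π/3·x).
This is the k = 3 harmonic; the ratio L/(kπ) is strictly less than C_P = L/π, consistent with the sharp inequality ||u||_L² ≤ C_P ||u'||_L².


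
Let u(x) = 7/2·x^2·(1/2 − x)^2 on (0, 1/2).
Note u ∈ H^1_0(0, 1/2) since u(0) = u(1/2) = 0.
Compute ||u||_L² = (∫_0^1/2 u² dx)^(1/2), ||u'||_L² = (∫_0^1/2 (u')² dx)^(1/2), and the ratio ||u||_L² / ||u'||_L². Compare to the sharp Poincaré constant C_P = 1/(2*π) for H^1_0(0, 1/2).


||u||_L² / ||u'||_L² = sqrt(3)/12 < C_P = 1/(2*π).

u(x) = 7/2·x^2·(1/2 − x)^2, so u'(x) = 7*x*(2*x - 1)*(4*x - 1)/4.
u(x) = 7/2·x^2·(1/2 − x)^2 vanishes at x = 0 and x = 1/2, so u ∈ H^1_0(0, 1/2). Differentiate via the product rule and integrate the resulting polynomials term by term.
  ∫_0^1/2 u² dx = ∫_0^1/2 (49*x^8/4 - 49*x^7/2 + 147*x^6/8 - 49*x^5/8 + 49*x^4/64) dx. Term by term:
    ∫_0^1/2 49*x^8/4 dx = 49/18432;  ∫_0^1/2 -49*x^7/2 dx = -49/4096;  ∫_0^1/2 147*x^6/8 dx = 21/1024;
    ∫_0^1/2 -49*x^5/8 dx = -49/3072;  ∫_0^1/2 49*x^4/64 dx = 49/10240.
  Sum: 49/18432 − 49/4096 + 21/1024 − 49/3072 + 49/10240 = 7/184320.
  ∫_0^1/2 (u')² dx = ∫_0^1/2 (196*x^6 - 294*x^5 + 637*x^4/4 - 147*x^3/4 + 49*x^2/16) dx. Term by term:
    ∫_0^1/2 196*x^6 dx = 7/32;  ∫_0^1/2 -294*x^5 dx = -49/64;  ∫_0^1/2 637*x^4/4 dx = 637/640;
    ∫_0^1/2 -147*x^3/4 dx = -147/256;  ∫_0^1/2 49*x^2/16 dx = 49/384.
  Sum: 7/32 − 49/64 + 637/640 − 147/256 + 49/384 = 7/3840.
∫_0^1/2 u² dx = 7/184320, so ||u||_L² = sqrt(35)/960.
∫_0^1/2 (u')² dx = 7/3840, so ||u'||_L² = sqrt(105)/240.
Ratio ||u||_L² / ||u'||_L² = sqrt(3)/12.
Sharp Poincaré constant on H^1_0(0, 1/2) is C_P = L/π = 1/(2*π), achieved by sin(2*π·x).
A polynomial bump cannot attain the sharp Poincaré constant (only the first sine eigenfunction does), so the ratio is strictly less than C_P, consistent with ||u||_L² ≤ C_P ||u'||_L².


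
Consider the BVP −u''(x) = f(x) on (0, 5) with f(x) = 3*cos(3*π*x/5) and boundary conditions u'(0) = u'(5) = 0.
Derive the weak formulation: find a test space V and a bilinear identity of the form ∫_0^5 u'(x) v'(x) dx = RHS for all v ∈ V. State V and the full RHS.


V = H^1(0, 5) (no boundary constraint on v; u is determined up to an additive constant); weak form: ∫_0^5 u'v' dx = ∫_0^5 (3*cos(3*π*x/5)) v dx for all v ∈ V.

Multiply both sides by a test function v and integrate from 0 to 5:
  ∫_0^5 −u''(x) v(x) dx = ∫_0^5 f(x) v(x) dx.
Integrate the LHS by parts once:
  ∫_0^5 −u'' v dx = −[u'(x) v(x)]_0^5 + ∫_0^5 u'(x) v'(x) dx.
Thus ∫_0^5 u'(x) v'(x) dx = ∫_0^5 f(x) v(x) dx + [u'(x) v(x)]_0^5.
Choose V so that boundary terms are either known or forced to vanish.
u has homogeneous Neumann: u'(0) = u'(5) = 0. So [u' v]_0^5 = 0·v(5) − 0·v(0) = 0 for any v; take V = H^1(0, 5).
Weak formulation: find u (satisfying any essential BC) such that ∫_0^5 u'(x) v'(x) dx = ∫_0^5 f v dx for all v ∈ V (homogeneous Neumann, so boundary terms vanish).
Substituting f(x) = 3*cos(3*π*x/5), the right-hand side is ∫_0^5 (3*cos(3*π*x/5)) v dx.
Compatibility check (pure Neumann): taking v ≡ 1 ∈ V gives 0 = ∫_0^5 f dx + (0) − (0), i.e. ∫_0^5 f dx must equal u'(0) − u'(5) = 0. Indeed ∫_0^5 (3*cos(3*π*x/5)) dx = 0, so the data are compatible. The solution is then unique only up to an additive constant (fix it e.g. by requiring ∫_0^5 u dx = 0).


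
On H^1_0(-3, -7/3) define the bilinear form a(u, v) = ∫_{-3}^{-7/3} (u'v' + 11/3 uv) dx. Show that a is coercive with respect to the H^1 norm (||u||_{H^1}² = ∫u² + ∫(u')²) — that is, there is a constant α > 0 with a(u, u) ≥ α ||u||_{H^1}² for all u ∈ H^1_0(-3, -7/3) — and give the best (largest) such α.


α = 1

Coercivity of a(·,·) on H^1_0(-3, -7/3) means a(u, u) ≥ α ||u||_{H^1}² for every u ∈ H^1_0.
The interval has length L = 2/3, and Poincaré/coercivity depend only on L. Here a(u, u) = ∫(u')² + (11/3)·∫u².
Here c = 11/3 ≥ 1, so a(u,u) = ∫(u')² + c∫u² ≥ ∫(u')² + ∫u² = ||u||_{H^1}², i.e. α = 1 works. No larger α is possible: a(u,u) ≥ α||u||_{H^1}² means (1−α)∫(u')² ≥ (α−c)∫u², and for the modes u_n = sin(nπ(x−x₀)/L) (x₀ the left endpoint) one has ∫u_n²/∫(u_n')² = (L/(nπ))² → 0, so a(u_n,u_n)/||u_n||_{H^1}² → 1. Hence the optimal constant is α = 1.
Therefore α = 1.


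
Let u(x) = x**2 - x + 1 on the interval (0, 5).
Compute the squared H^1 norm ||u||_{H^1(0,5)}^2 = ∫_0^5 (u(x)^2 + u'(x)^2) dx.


||u||_{H^1}^2 = 3235/6

The H^1 norm (squared) on an interval (0, L) is
  ||u||_{H^1}^2 = ∫_0^L u(x)^2 dx + ∫_0^L u'(x)^2 dx.
Compute u'(x) = 2*x - 1.
Then u(x)^2 = x**4 - 2*x**3 + 3*x**2 - 2*x + 1 and u'(x)^2 = 4*x**2 - 4*x + 1.
Integrate each monomial from 0 to 5 using ∫_0^5 c·x^n dx = c·5^(n+1)/(n+1):
  ∫_0^5 u(x)^2 dx = ∫_0^5 (x^4 - 2*x^3 + 3*x^2 - 2*x + 1) dx. Term by term:
    ∫_0^5 x^4 dx = 625;  ∫_0^5 -2*x^3 dx = -625/2;  ∫_0^5 3*x^2 dx = 125;
    ∫_0^5 -2*x dx = -25;  ∫_0^5 1 dx = 5.
  Sum: 625 − 625/2 + 125 − 25 + 5 = 835/2.
  ∫_0^5 u'(x)^2 dx = ∫_0^5 (4*x^2 - 4*x + 1) dx. Term by term:
    ∫_0^5 4*x^2 dx = 500/3;  ∫_0^5 -4*x dx = -50;  ∫_0^5 1 dx = 5.
  Sum: 500/3 − 50 + 5 = 365/3.
Adding: ||u||_{H^1}^2 = 835/2 + 365/3 = 3235/6.


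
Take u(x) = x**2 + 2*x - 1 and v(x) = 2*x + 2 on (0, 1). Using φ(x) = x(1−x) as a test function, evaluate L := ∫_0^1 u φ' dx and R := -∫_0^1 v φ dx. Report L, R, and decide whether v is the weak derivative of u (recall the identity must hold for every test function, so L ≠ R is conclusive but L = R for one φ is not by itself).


LHS = -1/2, RHS = -1/2. Yes, v = u' weakly.

u(x) = x**2 + 2*x - 1, classical derivative u'(x) = 2*x + 2.
φ(x) = x(1−x), so φ'(x) = 1 - 2*x.
Note φ(0) = φ(1) = 0, so the boundary term u·φ vanishes.
LHS = ∫_0^1 u(x) φ'(x) dx = ∫_0^1 (-2*x^3 - 3*x^2 + 4*x - 1) dx. Term by term:
  ∫_0^1 -2*x^3 dx = -1/2;  ∫_0^1 -3*x^2 dx = -1;  ∫_0^1 4*x dx = 2;
  ∫_0^1 -1 dx = -1.
Sum: -1/2 − 1 + 2 − 1 = -1/2.
So LHS = -1/2.
∫_0^1 v(x) φ(x) dx = ∫_0^1 (-2*x^3 + 2*x) dx. Term by term:
  ∫_0^1 -2*x^3 dx = -1/2;  ∫_0^1 2*x dx = 1.
Sum: -1/2 + 1 = 1/2.
So RHS = -∫_0^1 v(x) φ(x) dx = -1/2.
LHS = RHS, so the identity holds for this test φ.
Moreover u is smooth here and v(x) = u'(x) = 2*x + 2 pointwise, so the identity holds for every test function. Hence v is the weak derivative of u.


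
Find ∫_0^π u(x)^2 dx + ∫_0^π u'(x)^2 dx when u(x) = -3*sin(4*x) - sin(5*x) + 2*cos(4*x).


||u||_{H^1(0,π)}^2 = -680/9 + 247*π/2

u'(x) = -8*sin(4*x) - 12*cos(4*x) - 5*cos(5*x).
Expand u² and (u')² and integrate term by term on (0, π), using: for integers n ≥ 1, ∫_0^π sin²(nx) dx = ∫_0^π cos²(nx) dx = π/2; for n ≠ n', ∫_0^π sin(nx)sin(n'x) dx = ∫_0^π cos(nx)cos(n'x) dx = 0; and by product-to-sum, ∫_0^π sin(nx)cos(n'x) dx = ½∫_0^π [sin((n+n')x) + sin((n−n')x)] dx, which is 0 when n+n' is even and 2n/(n²−n'²) when n+n' is odd (it need not vanish on (0, π)).
  u² squared terms: (-1)²·∫sin(5x)² dx = 1·π/2 = π/2;  (-3)²·∫sin(4x)² dx = 9·π/2 = 9*π/2;  (2)²·∫cos(4x)² dx = 4·π/2 = 2*π.
  u² cross terms: 2·(-1)·(-3)·∫sin(5x)·sin(4x) dx = 6·(0) = 0;  2·(-1)·(2)·∫sin(5x)·cos(4x) dx = -4·(10/9) = -40/9;  2·(-3)·(2)·∫sin(4x)·cos(4x) dx = -12·(0) = 0.
  So ∫_0^π u² dx = π/2 + 9*π/2 + 2*π + 0 − 40/9 + 0 = -40/9 + 7*π.
  (u')² squared terms: (-12)²·∫cos(4x)² dx = 144·π/2 = 72*π;  (-8)²·∫sin(4x)² dx = 64·π/2 = 32*π;  (-5)²·∫cos(5x)² dx = 25·π/2 = 25*π/2.
  (u')² cross terms: 2·(-12)·(-8)·∫cos(4x)·sin(4x) dx = 192·(0) = 0;  2·(-12)·(-5)·∫cos(4x)·cos(5x) dx = 120·(0) = 0;  2·(-8)·(-5)·∫sin(4x)·cos(5x) dx = 80·(-8/9) = -640/9.
  So ∫_0^π (u')² dx = 72*π + 32*π + 25*π/2 + 0 + 0 − 640/9 = -640/9 + 233*π/2.
||u||_{H^1}^2 = (-40/9 + 7*π) + (-640/9 + 233*π/2) = -680/9 + 247*π/2.


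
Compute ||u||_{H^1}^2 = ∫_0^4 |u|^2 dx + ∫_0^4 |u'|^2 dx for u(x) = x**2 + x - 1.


||u||_{H^1}^2 = 2104/5

The H^1 norm (squared) on an interval (0, L) is
  ||u||_{H^1}^2 = ∫_0^L u(x)^2 dx + ∫_0^L u'(x)^2 dx.
Compute u'(x) = 2*x + 1.
Then u(x)^2 = x**4 + 2*x**3 - x**2 - 2*x + 1 and u'(x)^2 = 4*x**2 + 4*x + 1.
Integrate each monomial from 0 to 4 using ∫_0^4 c·x^n dx = c·4^(n+1)/(n+1):
  ∫_0^4 u(x)^2 dx = ∫_0^4 (x^4 + 2*x^3 - x^2 - 2*x + 1) dx. Term by term:
    ∫_0^4 x^4 dx = 1024/5;  ∫_0^4 2*x^3 dx = 128;  ∫_0^4 -x^2 dx = -64/3;
    ∫_0^4 -2*x dx = -16;  ∫_0^4 1 dx = 4.
  Sum: 1024/5 + 128 − 64/3 − 16 + 4 = 4492/15.
  ∫_0^4 u'(x)^2 dx = ∫_0^4 (4*x^2 + 4*x + 1) dx. Term by term:
    ∫_0^4 4*x^2 dx = 256/3;  ∫_0^4 4*x dx = 32;  ∫_0^4 1 dx = 4.
  Sum: 256/3 + 32 + 4 = 364/3.
Adding: ||u||_{H^1}^2 = 4492/15 + 364/3 = 2104/5.


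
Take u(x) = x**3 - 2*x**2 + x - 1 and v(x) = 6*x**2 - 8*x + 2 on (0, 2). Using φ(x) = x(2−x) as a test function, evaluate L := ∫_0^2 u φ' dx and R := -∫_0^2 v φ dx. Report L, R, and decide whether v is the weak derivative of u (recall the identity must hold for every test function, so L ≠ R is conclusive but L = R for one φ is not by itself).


LHS = -4/5, RHS = -8/5. No, v is not the weak derivative of u.

u(x) = x**3 - 2*x**2 + x - 1, classical derivative u'(x) = 3*x**2 - 4*x + 1.
φ(x) = x(2−x), so φ'(x) = 2 - 2*x.
Note φ(0) = φ(2) = 0, so the boundary term u·φ vanishes.
LHS = ∫_0^2 u(x) φ'(x) dx = ∫_0^2 (-2*x^4 + 6*x^3 - 6*x^2 + 4*x - 2) dx. Term by term:
  ∫_0^2 -2*x^4 dx = -64/5;  ∫_0^2 6*x^3 dx = 24;  ∫_0^2 -6*x^2 dx = -16;
  ∫_0^2 4*x dx = 8;  ∫_0^2 -2 dx = -4.
Sum: -64/5 + 24 − 16 + 8 − 4 = -4/5.
So LHS = -4/5.
∫_0^2 v(x) φ(x) dx = ∫_0^2 (-6*x^4 + 20*x^3 - 18*x^2 + 4*x) dx. Term by term:
  ∫_0^2 -6*x^4 dx = -192/5;  ∫_0^2 20*x^3 dx = 80;  ∫_0^2 -18*x^2 dx = -48;
  ∫_0^2 4*x dx = 8.
Sum: -192/5 + 80 − 48 + 8 = 8/5.
So RHS = -∫_0^2 v(x) φ(x) dx = -8/5.
LHS − RHS = 4/5 ≠ 0, so the identity fails.
(For a valid weak derivative the identity must hold for EVERY test function, in particular this one. The failure shows v is NOT the weak derivative of u.)
Correct weak derivative would be u'(x) = 3*x**2 - 4*x + 1.


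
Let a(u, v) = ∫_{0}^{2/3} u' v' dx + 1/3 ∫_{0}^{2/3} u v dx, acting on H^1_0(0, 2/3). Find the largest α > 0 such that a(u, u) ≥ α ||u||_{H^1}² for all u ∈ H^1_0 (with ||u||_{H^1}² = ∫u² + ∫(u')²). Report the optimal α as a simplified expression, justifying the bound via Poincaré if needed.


α = (4 + 27*π^2)/(3*(4 + 9*π^2))

Coercivity of a(·,·) on H^1_0(0, 2/3) means a(u, u) ≥ α ||u||_{H^1}² for every u ∈ H^1_0.
The interval has length L = 2/3, and Poincaré/coercivity depend only on L. Here a(u, u) = ∫(u')² + (1/3)·∫u².
Here 0 < c = 1/3 < 1. The condition a(u,u) ≥ α||u||_{H^1}² reads (1−α)∫(u')² ≥ (α−c)∫u². Any admissible α is ≤ 1 (rapidly oscillating u have ∫u²/∫(u')² → 0), and α = 1 would force 0 ≥ (1−c)∫u², impossible since c < 1; so 1−α > 0. By the sharp Poincaré inequality on H^1_0 of an interval of length L, ∫(u')² ≥ (π/L)²∫u² with equality for the first sine mode sin(π(x−x₀)/L) (x₀ the left endpoint), so the inequality holds for all u iff (1−α)(π/L)² ≥ α − c, i.e. α ≤ ((π/L)² + c)/((π/L)² + 1) = (1 + c(L/π)²)/(1 + (L/π)²). With (π/L)² = 9*π^2/4 and c = 1/3, the largest admissible constant is α = ((π/L)² + c)/((π/L)² + 1).
Simplifying, α = (4 + 27*π^2)/(3*(4 + 9*π^2)).


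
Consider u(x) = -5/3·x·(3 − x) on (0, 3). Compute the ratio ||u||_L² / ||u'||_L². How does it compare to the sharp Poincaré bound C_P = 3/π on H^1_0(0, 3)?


||u||_L² / ||u'||_L² = 3*sqrt(10)/10 < C_P = 3/π.

u(x) = -5/3·x·(3 − x), so u'(x) = 10*x/3 - 5.
u(x) = -5/3·x·(3 − x) vanishes at x = 0 and x = 3, so u ∈ H^1_0(0, 3). Differentiate via the product rule and integrate the resulting polynomials term by term.
  ∫_0^3 u² dx = ∫_0^3 (25*x^4/9 - 50*x^3/3 + 25*x^2) dx. Term by term:
    ∫_0^3 25*x^4/9 dx = 135;  ∫_0^3 -50*x^3/3 dx = -675/2;  ∫_0^3 25*x^2 dx = 225.
  Sum: 135 − 675/2 + 225 = 45/2.
  ∫_0^3 (u')² dx = ∫_0^3 (100*x^2/9 - 100*x/3 + 25) dx. Term by term:
    ∫_0^3 100*x^2/9 dx = 100;  ∫_0^3 -100*x/3 dx = -150;  ∫_0^3 25 dx = 75.
  Sum: 100 − 150 + 75 = 25.
∫_0^3 u² dx = 45/2, so ||u||_L² = 3*sqrt(10)/2.
∫_0^3 (u')² dx = 25, so ||u'||_L² = 5.
Ratio ||u||_L² / ||u'||_L² = 3*sqrt(10)/10.
Sharp Poincaré constant on H^1_0(0, 3) is C_P = L/π = 3/π, achieved by sin(π/3·x).
A polynomial bump cannot attain the sharp Poincaré constant (only the first sine eigenfunction does), so the ratio is strictly less than C_P, consistent with ||u||_L² ≤ C_P ||u'||_L².


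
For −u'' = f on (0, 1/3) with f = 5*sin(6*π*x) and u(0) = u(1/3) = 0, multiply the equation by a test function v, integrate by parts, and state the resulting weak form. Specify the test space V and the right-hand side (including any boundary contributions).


V = H^1_0(0, 1/3) (so v(0) = v(1/3) = 0); weak form: ∫_0^1/3 u'v' dx = ∫_0^1/3 (5*sin(6*π*x)) v dx for all v ∈ V.

Multiply both sides by a test function v and integrate from 0 to 1/3:
  ∫_0^1/3 −u''(x) v(x) dx = ∫_0^1/3 f(x) v(x) dx.
Integrate the LHS by parts once:
  ∫_0^1/3 −u'' v dx = −[u'(x) v(x)]_0^1/3 + ∫_0^1/3 u'(x) v'(x) dx.
Thus ∫_0^1/3 u'(x) v'(x) dx = ∫_0^1/3 f(x) v(x) dx + [u'(x) v(x)]_0^1/3.
Choose V so that boundary terms are either known or forced to vanish.
u is Dirichlet: u(0) = u(1/3) = 0. Let V = H^1_0(0, 1/3); then v(0) = v(1/3) = 0, and [u' v]_0^1/3 = 0.
Weak formulation: find u (satisfying any essential BC) such that ∫_0^1/3 u'(x) v'(x) dx = ∫_0^1/3 f v dx for all v ∈ V.
Substituting f(x) = 5*sin(6*π*x), the right-hand side is ∫_0^1/3 (5*sin(6*π*x)) v dx.


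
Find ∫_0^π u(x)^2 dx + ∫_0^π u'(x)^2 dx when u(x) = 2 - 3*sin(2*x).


||u||_{H^1(0,π)}^2 = 53*π/2

u'(x) = -6*cos(2*x).
Expand u² and (u')² and integrate term by term on (0, π), using: for integers n ≥ 1, ∫_0^π sin²(nx) dx = ∫_0^π cos²(nx) dx = π/2; for n ≠ n', ∫_0^π sin(nx)sin(n'x) dx = ∫_0^π cos(nx)cos(n'x) dx = 0; and by product-to-sum, ∫_0^π sin(nx)cos(n'x) dx = ½∫_0^π [sin((n+n')x) + sin((n−n')x)] dx, which is 0 when n+n' is even and 2n/(n²−n'²) when n+n' is odd (it need not vanish on (0, π)). For the constant mode: ∫_0^π 1 dx = π, ∫_0^π cos(nx) dx = 0, ∫_0^π sin(nx) dx = (1−(−1)^n)/n.
  u² squared terms: (2)²·∫1 dx = 4·π = 4*π;  (-3)²·∫sin(2x)² dx = 9·π/2 = 9*π/2.
  u² cross terms: 2·(2)·(-3)·∫1·sin(2x) dx = -12·(0) = 0.
  So ∫_0^π u² dx = 4*π + 9*π/2 + 0 = 17*π/2.
  (u')² squared terms: (-6)²·∫cos(2x)² dx = 36·π/2 = 18*π.
  So ∫_0^π (u')² dx = 18*π.
||u||_{H^1}^2 = (17*π/2) + (18*π) = 53*π/2.


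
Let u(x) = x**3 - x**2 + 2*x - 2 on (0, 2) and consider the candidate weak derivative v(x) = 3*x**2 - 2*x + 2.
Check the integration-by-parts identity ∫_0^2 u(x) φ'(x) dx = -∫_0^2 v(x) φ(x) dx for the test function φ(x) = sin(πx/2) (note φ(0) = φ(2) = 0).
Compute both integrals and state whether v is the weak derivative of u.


LHS = -24/π + 96/π^3, RHS = -24/π + 96/π^3. Yes, v = u' weakly.

u(x) = x**3 - x**2 + 2*x - 2, classical derivative u'(x) = 3*x**2 - 2*x + 2.
φ(x) = sin(πx/2), so φ'(x) = π*cos(π*x/2)/2.
Note φ(0) = φ(2) = 0, so the boundary term u·φ vanishes.
LHS = ∫_0^2 u(x) φ'(x) dx = ∫_0^2 (π*x^3*cos(π*x/2)/2 - π*x^2*cos(π*x/2)/2 + π*x*cos(π*x/2) - π*cos(π*x/2)) dx. Term by term:
  ∫_0^2 -π*cos(π*x/2) dx = 0;  ∫_0^2 π*x*cos(π*x/2) dx = -8/π;  ∫_0^2 π*x^3*cos(π*x/2)/2 dx = -24/π + 96/π^3;
  ∫_0^2 -π*x^2*cos(π*x/2)/2 dx = 8/π.
Sum: 0 − 8/π + -24/π + 96/π^3 + 8/π = -24/π + 96/π^3.
So LHS = -24/π + 96/π^3.
∫_0^2 v(x) φ(x) dx = ∫_0^2 (3*x^2*sin(π*x/2) - 2*x*sin(π*x/2) + 2*sin(π*x/2)) dx. Term by term:
  ∫_0^2 2*sin(π*x/2) dx = 8/π;  ∫_0^2 -2*x*sin(π*x/2) dx = -8/π;  ∫_0^2 3*x^2*sin(π*x/2) dx = -96/π^3 + 24/π.
Sum: 8/π − 8/π + -96/π^3 + 24/π = -96/π^3 + 24/π.
So RHS = -∫_0^2 v(x) φ(x) dx = -24/π + 96/π^3.
LHS = RHS, so the identity holds for this test φ.
Moreover u is smooth here and v(x) = u'(x) = 3*x**2 - 2*x + 2 pointwise, so the identity holds for every test function. Hence v is the weak derivative of u.


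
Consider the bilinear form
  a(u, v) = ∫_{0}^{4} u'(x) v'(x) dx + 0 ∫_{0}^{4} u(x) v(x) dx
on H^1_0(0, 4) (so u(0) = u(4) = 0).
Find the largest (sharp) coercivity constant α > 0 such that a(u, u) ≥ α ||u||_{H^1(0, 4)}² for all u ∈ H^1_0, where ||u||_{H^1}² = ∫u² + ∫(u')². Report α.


α = π^2/(π^2 + 16)

Coercivity of a(·,·) on H^1_0(0, 4) means a(u, u) ≥ α ||u||_{H^1}² for every u ∈ H^1_0.
The interval has length L = 4, and Poincaré/coercivity depend only on L. Here a(u, u) = ∫(u')² + (0)·∫u².
Here c = 0, so a(u,u) = ∫(u')² alone. The condition a(u,u) ≥ α||u||_{H^1}² reads (1−α)∫(u')² ≥ (α−c)∫u². Any admissible α is ≤ 1 (rapidly oscillating u have ∫u²/∫(u')² → 0), and α = 1 would force 0 ≥ (1−c)∫u², impossible since c < 1; so 1−α > 0. By the sharp Poincaré inequality on H^1_0 of an interval of length L, ∫(u')² ≥ (π/L)²∫u² with equality for the first sine mode sin(π(x−x₀)/L) (x₀ the left endpoint), so the inequality holds for all u iff (1−α)(π/L)² ≥ α − c, i.e. α ≤ ((π/L)² + c)/((π/L)² + 1) = (1 + c(L/π)²)/(1 + (L/π)²). (Direct route, valid since c ≤ 0: Poincaré gives c∫u² ≥ c(L/π)²∫(u')², so a(u,u) ≥ (1 + c(L/π)²)∫(u')², while ||u||_{H^1}² ≤ (1 + (L/π)²)∫(u')²; dividing yields the same α.) With (π/L)² = π^2/16 and c = 0, the largest admissible constant is α = ((π/L)² + c)/((π/L)² + 1).
Simplifying, α = π^2/(π^2 + 16).


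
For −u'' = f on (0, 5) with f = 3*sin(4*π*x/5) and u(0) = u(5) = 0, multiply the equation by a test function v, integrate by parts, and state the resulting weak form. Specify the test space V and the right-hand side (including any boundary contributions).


V = H^1_0(0, 5) (so v(0) = v(5) = 0); weak form: ∫_0^5 u'v' dx = ∫_0^5 (3*sin(4*π*x/5)) v dx for all v ∈ V.

Multiply both sides by a test function v and integrate from 0 to 5:
  ∫_0^5 −u''(x) v(x) dx = ∫_0^5 f(x) v(x) dx.
Integrate the LHS by parts once:
  ∫_0^5 −u'' v dx = −[u'(x) v(x)]_0^5 + ∫_0^5 u'(x) v'(x) dx.
Thus ∫_0^5 u'(x) v'(x) dx = ∫_0^5 f(x) v(x) dx + [u'(x) v(x)]_0^5.
Choose V so that boundary terms are either known or forced to vanish.
u is Dirichlet: u(0) = u(5) = 0. Let V = H^1_0(0, 5); then v(0) = v(5) = 0, and [u' v]_0^5 = 0.
Weak formulation: find u (satisfying any essential BC) such that ∫_0^5 u'(x) v'(x) dx = ∫_0^5 f v dx for all v ∈ V.
Substituting f(x) = 3*sin(4*π*x/5), the right-hand side is ∫_0^5 (3*sin(4*π*x/5)) v dx.


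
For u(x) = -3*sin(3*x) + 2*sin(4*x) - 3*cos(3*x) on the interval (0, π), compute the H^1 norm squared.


||u||_{H^1(0,π)}^2 = -960/7 + 124*π

u'(x) = 9*sin(3*x) - 9*cos(3*x) + 8*cos(4*x).
Expand u² and (u')² and integrate term by term on (0, π), using: for integers n ≥ 1, ∫_0^π sin²(nx) dx = ∫_0^π cos²(nx) dx = π/2; for n ≠ n', ∫_0^π sin(nx)sin(n'x) dx = ∫_0^π cos(nx)cos(n'x) dx = 0; and by product-to-sum, ∫_0^π sin(nx)cos(n'x) dx = ½∫_0^π [sin((n+n')x) + sin((n−n')x)] dx, which is 0 when n+n' is even and 2n/(n²−n'²) when n+n' is odd (it need not vanish on (0, π)).
  u² squared terms: (-3)²·∫cos(3x)² dx = 9·π/2 = 9*π/2;  (-3)²·∫sin(3x)² dx = 9·π/2 = 9*π/2;  (2)²·∫sin(4x)² dx = 4·π/2 = 2*π.
  u² cross terms: 2·(-3)·(-3)·∫cos(3x)·sin(3x) dx = 18·(0) = 0;  2·(-3)·(2)·∫cos(3x)·sin(4x) dx = -12·(8/7) = -96/7;  2·(-3)·(2)·∫sin(3x)·sin(4x) dx = -12·(0) = 0.
  So ∫_0^π u² dx = 9*π/2 + 9*π/2 + 2*π + 0 − 96/7 + 0 = -96/7 + 11*π.
  (u')² squared terms: (-9)²·∫cos(3x)² dx = 81·π/2 = 81*π/2;  (8)²·∫cos(4x)² dx = 64·π/2 = 32*π;  (9)²·∫sin(3x)² dx = 81·π/2 = 81*π/2.
  (u')² cross terms: 2·(-9)·(8)·∫cos(3x)·cos(4x) dx = -144·(0) = 0;  2·(-9)·(9)·∫cos(3x)·sin(3x) dx = -162·(0) = 0;  2·(8)·(9)·∫cos(4x)·sin(3x) dx = 144·(-6/7) = -864/7.
  So ∫_0^π (u')² dx = 81*π/2 + 32*π + 81*π/2 + 0 + 0 − 864/7 = -864/7 + 113*π.
||u||_{H^1}^2 = (-96/7 + 11*π) + (-864/7 + 113*π) = -960/7 + 124*π.


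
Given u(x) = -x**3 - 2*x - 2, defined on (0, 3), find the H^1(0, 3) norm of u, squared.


||u||_{H^1}^2 = 43023/35

The H^1 norm (squared) on an interval (0, L) is
  ||u||_{H^1}^2 = ∫_0^L u(x)^2 dx + ∫_0^L u'(x)^2 dx.
Compute u'(x) = -3*x**2 - 2.
Then u(x)^2 = x**6 + 4*x**4 + 4*x**3 + 4*x**2 + 8*x + 4 and u'(x)^2 = 9*x**4 + 12*x**2 + 4.
Integrate each monomial from 0 to 3 using ∫_0^3 c·x^n dx = c·3^(n+1)/(n+1):
  ∫_0^3 u(x)^2 dx = ∫_0^3 (x^6 + 4*x^4 + 4*x^3 + 4*x^2 + 8*x + 4) dx. Term by term:
    ∫_0^3 x^6 dx = 2187/7;  ∫_0^3 4*x^4 dx = 972/5;  ∫_0^3 4*x^3 dx = 81;
    ∫_0^3 4*x^2 dx = 36;  ∫_0^3 8*x dx = 36;  ∫_0^3 4 dx = 12.
  Sum: 2187/7 + 972/5 + 81 + 36 + 36 + 12 = 23514/35.
  ∫_0^3 u'(x)^2 dx = ∫_0^3 (9*x^4 + 12*x^2 + 4) dx. Term by term:
    ∫_0^3 9*x^4 dx = 2187/5;  ∫_0^3 12*x^2 dx = 108;  ∫_0^3 4 dx = 12.
  Sum: 2187/5 + 108 + 12 = 2787/5.
Adding: ||u||_{H^1}^2 = 23514/35 + 2787/5 = 43023/35.


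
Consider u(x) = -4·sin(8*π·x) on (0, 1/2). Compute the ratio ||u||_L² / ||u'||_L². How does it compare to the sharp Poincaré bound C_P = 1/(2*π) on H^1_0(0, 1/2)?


||u||_L² / ||u'||_L² = 1/(8*π) < C_P = 1/(2*π).

u(x) = -4·sin(8*π·x), so u'(x) = -32*π*cos(8*π*x).
Writing u(x) = A·sin(kπx/L) with A = -4 and k = 4, use ∫_0^L sin²(kπx/L) dx = L/2 and ∫_0^L cos²(kπx/L) dx = L/2.
u² = 16·sin²(8*π·x) and (u')² = 1024*π^2·cos²(8*π·x), and each of sin², cos² integrates to L/2 = 1/4 over (0, 1/2).
∫_0^1/2 u² dx = 4, so ||u||_L² = 2.
∫_0^1/2 (u')² dx = 256*π^2, so ||u'||_L² = 16*π.
Ratio ||u||_L² / ||u'||_L² = 1/(8*π).
Sharp Poincaré constant on H^1_0(0, 1/2) is C_P = L/π = 1/(2*π), achieved by sin(2*π·x).
This is the k = 4 harmonic; the ratio L/(kπ) is strictly less than C_P = L/π, consistent with the sharp inequality ||u||_L² ≤ C_P ||u'||_L².


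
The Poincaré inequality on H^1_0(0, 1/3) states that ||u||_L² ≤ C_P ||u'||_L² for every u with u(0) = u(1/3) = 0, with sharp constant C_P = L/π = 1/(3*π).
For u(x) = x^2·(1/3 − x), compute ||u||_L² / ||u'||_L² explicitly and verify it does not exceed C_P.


||u||_L² / ||u'||_L² = sqrt(14)/42 < C_P = 1/(3*π).

u(x) = x^2·(1/3 − x), so u'(x) = x*(2 - 9*x)/3.
u(x) = x^2·(1/3 − x) vanishes at x = 0 and x = 1/3, so u ∈ H^1_0(0, 1/3). Differentiate via the product rule and integrate the resulting polynomials term by term.
  ∫_0^1/3 u² dx = ∫_0^1/3 (x^6 - 2*x^5/3 + x^4/9) dx. Term by term:
    ∫_0^1/3 x^6 dx = 1/15309;  ∫_0^1/3 -2*x^5/3 dx = -1/6561;  ∫_0^1/3 x^4/9 dx = 1/10935.
  Sum: 1/15309 − 1/6561 + 1/10935 = 1/229635.
  ∫_0^1/3 (u')² dx = ∫_0^1/3 (9*x^4 - 4*x^3 + 4*x^2/9) dx. Term by term:
    ∫_0^1/3 9*x^4 dx = 1/135;  ∫_0^1/3 -4*x^3 dx = -1/81;  ∫_0^1/3 4*x^2/9 dx = 4/729.
  Sum: 1/135 − 1/81 + 4/729 = 2/3645.
∫_0^1/3 u² dx = 1/229635, so ||u||_L² = sqrt(35)/2835.
∫_0^1/3 (u')² dx = 2/3645, so ||u'||_L² = sqrt(10)/135.
Ratio ||u||_L² / ||u'||_L² = sqrt(14)/42.
Sharp Poincaré constant on H^1_0(0, 1/3) is C_P = L/π = 1/(3*π), achieved by sin(3*π·x).
A polynomial bump cannot attain the sharp Poincaré constant (only the first sine eigenfunction does), so the ratio is strictly less than C_P, consistent with ||u||_L² ≤ C_P ||u'||_L².


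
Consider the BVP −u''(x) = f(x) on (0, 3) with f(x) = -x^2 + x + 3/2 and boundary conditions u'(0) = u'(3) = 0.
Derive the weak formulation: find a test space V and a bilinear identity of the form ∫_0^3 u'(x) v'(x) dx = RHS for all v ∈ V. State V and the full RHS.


V = H^1(0, 3) (no boundary constraint on v; u is determined up to an additive constant); weak form: ∫_0^3 u'v' dx = ∫_0^3 (-x^2 + x + 3/2) v dx for all v ∈ V.

Multiply both sides by a test function v and integrate from 0 to 3:
  ∫_0^3 −u''(x) v(x) dx = ∫_0^3 f(x) v(x) dx.
Integrate the LHS by parts once:
  ∫_0^3 −u'' v dx = −[u'(x) v(x)]_0^3 + ∫_0^3 u'(x) v'(x) dx.
Thus ∫_0^3 u'(x) v'(x) dx = ∫_0^3 f(x) v(x) dx + [u'(x) v(x)]_0^3.
Choose V so that boundary terms are either known or forced to vanish.
u has homogeneous Neumann: u'(0) = u'(3) = 0. So [u' v]_0^3 = 0·v(3) − 0·v(0) = 0 for any v; take V = H^1(0, 3).
Weak formulation: find u (satisfying any essential BC) such that ∫_0^3 u'(x) v'(x) dx = ∫_0^3 f v dx for all v ∈ V (homogeneous Neumann, so boundary terms vanish).
Substituting f(x) = -x^2 + x + 3/2, the right-hand side is ∫_0^3 (-x^2 + x + 3/2) v dx.
Compatibility check (pure Neumann): taking v ≡ 1 ∈ V gives 0 = ∫_0^3 f dx + (0) − (0), i.e. ∫_0^3 f dx must equal u'(0) − u'(3) = 0. Indeed ∫_0^3 (-x^2 + x + 3/2) dx = 0, so the data are compatible. The solution is then unique only up to an additive constant (fix it e.g. by requiring ∫_0^3 u dx = 0).


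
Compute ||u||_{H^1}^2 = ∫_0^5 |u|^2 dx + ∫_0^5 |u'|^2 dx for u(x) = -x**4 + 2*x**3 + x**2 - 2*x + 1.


||u||_{H^1}^2 = 16486375/126

The H^1 norm (squared) on an interval (0, L) is
  ||u||_{H^1}^2 = ∫_0^L u(x)^2 dx + ∫_0^L u'(x)^2 dx.
Compute u'(x) = -4*x**3 + 6*x**2 + 2*x - 2.
Then u(x)^2 = x**8 - 4*x**7 + 2*x**6 + 8*x**5 - 9*x**4 + 6*x**2 - 4*x + 1 and u'(x)^2 = 16*x**6 - 48*x**5 + 20*x**4 + 40*x**3 - 20*x**2 - 8*x + 4.
Integrate each monomial from 0 to 5 using ∫_0^5 c·x^n dx = c·5^(n+1)/(n+1):
  ∫_0^5 u(x)^2 dx = ∫_0^5 (x^8 - 4*x^7 + 2*x^6 + 8*x^5 - 9*x^4 + 6*x^2 - 4*x + 1) dx. Term by term:
    ∫_0^5 x^8 dx = 1953125/9;  ∫_0^5 -4*x^7 dx = -390625/2;  ∫_0^5 2*x^6 dx = 156250/7;
    ∫_0^5 8*x^5 dx = 62500/3;  ∫_0^5 -9*x^4 dx = -5625;  ∫_0^5 6*x^2 dx = 250;
    ∫_0^5 -4*x dx = -50;  ∫_0^5 1 dx = 5.
  Sum: 1953125/9 − 390625/2 + 156250/7 + 62500/3 − 5625 + 250 − 50 + 5 = 7488955/126.
  ∫_0^5 u'(x)^2 dx = ∫_0^5 (16*x^6 - 48*x^5 + 20*x^4 + 40*x^3 - 20*x^2 - 8*x + 4) dx. Term by term:
    ∫_0^5 16*x^6 dx = 1250000/7;  ∫_0^5 -48*x^5 dx = -125000;  ∫_0^5 20*x^4 dx = 12500;
    ∫_0^5 40*x^3 dx = 6250;  ∫_0^5 -20*x^2 dx = -2500/3;  ∫_0^5 -8*x dx = -100;
    ∫_0^5 4 dx = 20.
  Sum: 1250000/7 − 125000 + 12500 + 6250 − 2500/3 − 100 + 20 = 1499570/21.
Adding: ||u||_{H^1}^2 = 7488955/126 + 1499570/21 = 16486375/126.


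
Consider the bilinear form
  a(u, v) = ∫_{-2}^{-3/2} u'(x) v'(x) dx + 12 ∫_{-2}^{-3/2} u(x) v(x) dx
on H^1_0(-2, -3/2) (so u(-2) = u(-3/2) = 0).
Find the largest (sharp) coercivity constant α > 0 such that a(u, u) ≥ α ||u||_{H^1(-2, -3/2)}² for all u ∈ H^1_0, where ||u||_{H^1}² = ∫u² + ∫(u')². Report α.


α = 1

Coercivity of a(·,·) on H^1_0(-2, -3/2) means a(u, u) ≥ α ||u||_{H^1}² for every u ∈ H^1_0.
The interval has length L = 1/2, and Poincaré/coercivity depend only on L. Here a(u, u) = ∫(u')² + (12)·∫u².
Here c = 12 ≥ 1, so a(u,u) = ∫(u')² + c∫u² ≥ ∫(u')² + ∫u² = ||u||_{H^1}², i.e. α = 1 works. No larger α is possible: a(u,u) ≥ α||u||_{H^1}² means (1−α)∫(u')² ≥ (α−c)∫u², and for the modes u_n = sin(nπ(x−x₀)/L) (x₀ the left endpoint) one has ∫u_n²/∫(u_n')² = (L/(nπ))² → 0, so a(u_n,u_n)/||u_n||_{H^1}² → 1. Hence the optimal constant is α = 1.
Therefore α = 1.


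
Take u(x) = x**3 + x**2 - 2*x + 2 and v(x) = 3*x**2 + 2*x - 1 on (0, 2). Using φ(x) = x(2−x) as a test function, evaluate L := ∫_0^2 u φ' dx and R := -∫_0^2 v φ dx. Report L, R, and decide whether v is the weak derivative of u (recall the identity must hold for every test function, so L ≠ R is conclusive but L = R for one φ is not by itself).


LHS = -24/5, RHS = -92/15. No, v is not the weak derivative of u.

u(x) = x**3 + x**2 - 2*x + 2, classical derivative u'(x) = 3*x**2 + 2*x - 2.
φ(x) = x(2−x), so φ'(x) = 2 - 2*x.
Note φ(0) = φ(2) = 0, so the boundary term u·φ vanishes.
LHS = ∫_0^2 u(x) φ'(x) dx = ∫_0^2 (-2*x^4 + 6*x^2 - 8*x + 4) dx. Term by term:
  ∫_0^2 -2*x^4 dx = -64/5;  ∫_0^2 6*x^2 dx = 16;  ∫_0^2 -8*x dx = -16;
  ∫_0^2 4 dx = 8.
Sum: -64/5 + 16 − 16 + 8 = -24/5.
So LHS = -24/5.
∫_0^2 v(x) φ(x) dx = ∫_0^2 (-3*x^4 + 4*x^3 + 5*x^2 - 2*x) dx. Term by term:
  ∫_0^2 -3*x^4 dx = -96/5;  ∫_0^2 4*x^3 dx = 16;  ∫_0^2 5*x^2 dx = 40/3;
  ∫_0^2 -2*x dx = -4.
Sum: -96/5 + 16 + 40/3 − 4 = 92/15.
So RHS = -∫_0^2 v(x) φ(x) dx = -92/15.
LHS − RHS = 4/3 ≠ 0, so the identity fails.
(For a valid weak derivative the identity must hold for EVERY test function, in particular this one. The failure shows v is NOT the weak derivative of u.)
Correct weak derivative would be u'(x) = 3*x**2 + 2*x - 2.


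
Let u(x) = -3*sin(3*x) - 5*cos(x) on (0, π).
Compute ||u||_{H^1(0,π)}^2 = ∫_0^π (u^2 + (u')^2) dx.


||u||_{H^1(0,π)}^2 = 70*π

u'(x) = 5*sin(x) - 9*cos(3*x).
Expand u² and (u')² and integrate term by term on (0, π), using: for integers n ≥ 1, ∫_0^π sin²(nx) dx = ∫_0^π cos²(nx) dx = π/2; for n ≠ n', ∫_0^π sin(nx)sin(n'x) dx = ∫_0^π cos(nx)cos(n'x) dx = 0; and by product-to-sum, ∫_0^π sin(nx)cos(n'x) dx = ½∫_0^π [sin((n+n')x) + sin((n−n')x)] dx, which is 0 when n+n' is even and 2n/(n²−n'²) when n+n' is odd (it need not vanish on (0, π)).
  u² squared terms: (-5)²·∫cos(x)² dx = 25·π/2 = 25*π/2;  (-3)²·∫sin(3x)² dx = 9·π/2 = 9*π/2.
  u² cross terms: 2·(-5)·(-3)·∫cos(x)·sin(3x) dx = 30·(0) = 0.
  So ∫_0^π u² dx = 25*π/2 + 9*π/2 + 0 = 17*π.
  (u')² squared terms: (-9)²·∫cos(3x)² dx = 81·π/2 = 81*π/2;  (5)²·∫sin(x)² dx = 25·π/2 = 25*π/2.
  (u')² cross terms: 2·(-9)·(5)·∫cos(3x)·sin(x) dx = -90·(0) = 0.
  So ∫_0^π (u')² dx = 81*π/2 + 25*π/2 + 0 = 53*π.
||u||_{H^1}^2 = (17*π) + (53*π) = 70*π.


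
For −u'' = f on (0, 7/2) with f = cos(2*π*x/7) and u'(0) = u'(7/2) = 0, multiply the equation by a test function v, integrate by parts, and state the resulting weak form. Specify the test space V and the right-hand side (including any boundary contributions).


V = H^1(0, 7/2) (no boundary constraint on v; u is determined up to an additive constant); weak form: ∫_0^7/2 u'v' dx = ∫_0^7/2 (cos(2*π*x/7)) v dx for all v ∈ V.

Multiply both sides by a test function v and integrate from 0 to 7/2:
  ∫_0^7/2 −u''(x) v(x) dx = ∫_0^7/2 f(x) v(x) dx.
Integrate the LHS by parts once:
  ∫_0^7/2 −u'' v dx = −[u'(x) v(x)]_0^7/2 + ∫_0^7/2 u'(x) v'(x) dx.
Thus ∫_0^7/2 u'(x) v'(x) dx = ∫_0^7/2 f(x) v(x) dx + [u'(x) v(x)]_0^7/2.
Choose V so that boundary terms are either known or forced to vanish.
u has homogeneous Neumann: u'(0) = u'(7/2) = 0. So [u' v]_0^7/2 = 0·v(7/2) − 0·v(0) = 0 for any v; take V = H^1(0, 7/2).
Weak formulation: find u (satisfying any essential BC) such that ∫_0^7/2 u'(x) v'(x) dx = ∫_0^7/2 f v dx for all v ∈ V (homogeneous Neumann, so boundary terms vanish).
Substituting f(x) = cos(2*π*x/7), the right-hand side is ∫_0^7/2 (cos(2*π*x/7)) v dx.
Compatibility check (pure Neumann): taking v ≡ 1 ∈ V gives 0 = ∫_0^7/2 f dx + (0) − (0), i.e. ∫_0^7/2 f dx must equal u'(0) − u'(7/2) = 0. Indeed ∫_0^7/2 (cos(2*π*x/7)) dx = 0, so the data are compatible. The solution is then unique only up to an additive constant (fix it e.g. by requiring ∫_0^7/2 u dx = 0).
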